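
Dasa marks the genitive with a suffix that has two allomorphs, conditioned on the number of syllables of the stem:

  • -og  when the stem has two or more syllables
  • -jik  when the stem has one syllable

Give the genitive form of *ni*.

With one syllable, *ni* takes -jik → *nijik*.

nijik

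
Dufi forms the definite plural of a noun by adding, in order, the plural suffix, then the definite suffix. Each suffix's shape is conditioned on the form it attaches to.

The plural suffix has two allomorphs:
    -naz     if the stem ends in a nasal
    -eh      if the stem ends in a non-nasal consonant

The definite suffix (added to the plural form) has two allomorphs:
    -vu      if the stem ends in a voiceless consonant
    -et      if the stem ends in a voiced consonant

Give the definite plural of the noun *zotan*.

zotannazet

*zotan*: final consonant = /n/, a nasal → -naz → *zotannaz*.
The plural form *zotannaz*: final consonant = /z/, voiced → -et → *zotannazet*.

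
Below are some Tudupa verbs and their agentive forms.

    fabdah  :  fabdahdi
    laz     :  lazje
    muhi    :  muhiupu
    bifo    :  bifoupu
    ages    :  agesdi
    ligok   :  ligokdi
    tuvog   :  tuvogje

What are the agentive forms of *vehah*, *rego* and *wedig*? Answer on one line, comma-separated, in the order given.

vehahdi, regoupu, wedigje

The alternation tracks the final sound of the stem — -di when the stem ends in a voiceless consonant (*fabdah*, *ages*, *ligok*); -je when the stem ends in a voiced consonant (*laz*, *tuvog*); -upu when the stem ends in a vowel (*muhi*, *bifo*).
The final sound of *vehah* is /h/, which is a voiceless consonant, so the suffix is -di, giving *vehahdi*.
The final sound of *rego* is /o/, which is a vowel, so the suffix is -upu, giving *regoupu*.
The final sound of *wedig* is /g/, which is a voiced consonant, so the suffix is -je, giving *wedigje*.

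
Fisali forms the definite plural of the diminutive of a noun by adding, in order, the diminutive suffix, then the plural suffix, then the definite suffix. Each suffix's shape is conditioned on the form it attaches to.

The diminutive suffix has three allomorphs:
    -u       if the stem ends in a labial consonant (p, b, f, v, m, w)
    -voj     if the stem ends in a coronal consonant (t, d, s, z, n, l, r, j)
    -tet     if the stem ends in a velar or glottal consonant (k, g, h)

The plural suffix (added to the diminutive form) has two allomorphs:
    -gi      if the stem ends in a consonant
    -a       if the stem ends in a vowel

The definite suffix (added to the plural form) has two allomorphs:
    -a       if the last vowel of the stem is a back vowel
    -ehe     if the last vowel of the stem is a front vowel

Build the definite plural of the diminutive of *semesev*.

semesevuaa

*semesev*: final consonant = /v/, labial → -u → *semesevu*.
The diminutive form *semesevu*: final sound = /u/, a vowel → -a → *semesevua*.
Since the last vowel of the plural form *semesevua* is /a/ (a back vowel), it takes -a, giving *semesevuaa*.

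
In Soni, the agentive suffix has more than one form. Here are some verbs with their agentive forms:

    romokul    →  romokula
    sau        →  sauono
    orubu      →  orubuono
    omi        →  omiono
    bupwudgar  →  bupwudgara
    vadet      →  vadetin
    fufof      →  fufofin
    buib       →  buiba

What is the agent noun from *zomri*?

The suffix is conditioned by the final sound: -in when the stem ends in a voiceless consonant (*vadet*, *fufof*); -a when the stem ends in a voiced consonant (*romokul*, *bupwudgar*, *buib*); -ono when the stem ends in a vowel (*sau*, *orubu*, *omi*).
*zomri* — final sound /i/ (a vowel) → -ono → *zomriono*.

zomriono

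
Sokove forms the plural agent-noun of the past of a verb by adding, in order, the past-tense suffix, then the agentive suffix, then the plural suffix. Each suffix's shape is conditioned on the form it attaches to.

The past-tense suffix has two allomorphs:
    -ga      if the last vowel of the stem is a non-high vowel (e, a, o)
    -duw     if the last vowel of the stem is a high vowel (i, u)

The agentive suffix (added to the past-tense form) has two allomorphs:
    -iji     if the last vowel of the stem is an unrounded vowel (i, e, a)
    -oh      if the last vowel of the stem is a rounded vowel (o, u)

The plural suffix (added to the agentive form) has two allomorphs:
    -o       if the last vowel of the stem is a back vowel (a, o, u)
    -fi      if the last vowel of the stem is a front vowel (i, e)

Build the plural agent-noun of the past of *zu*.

zuduwoho

The last vowel of *zu* is /u/, which is a high vowel, so the past-tense suffix is -duw, giving *zuduw*.
The last vowel of the past-tense form *zuduw* is /u/, which is a rounded vowel, so the agentive suffix is -oh, giving *zuduwoh*.
The agentive form *zuduwoh* — last vowel /o/ (a back vowel) → -o → *zuduwoho*.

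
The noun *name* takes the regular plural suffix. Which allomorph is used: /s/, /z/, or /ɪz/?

The stem *name* ends in a voiced non-sibilant sound.
The plural suffix surfaces as /ɪz/ after sibilants, /s/ after other voiceless consonants, and /z/ after other voiced sounds.
So the plural -s on *name* is pronounced /z/.

/z/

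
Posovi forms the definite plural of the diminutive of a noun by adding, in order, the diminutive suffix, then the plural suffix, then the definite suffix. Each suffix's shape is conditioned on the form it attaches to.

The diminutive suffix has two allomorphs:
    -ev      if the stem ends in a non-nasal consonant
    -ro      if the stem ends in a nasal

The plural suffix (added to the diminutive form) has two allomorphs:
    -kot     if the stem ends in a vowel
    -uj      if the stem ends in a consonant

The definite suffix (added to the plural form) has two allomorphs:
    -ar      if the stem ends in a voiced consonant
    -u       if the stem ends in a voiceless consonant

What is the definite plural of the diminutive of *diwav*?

diwavevujar

*diwav*: final consonant = /v/, non-nasal → -ev → *diwavev*.
Since the final sound of the diminutive form *diwavev* is /v/ (a consonant), it takes -uj, giving *diwavevuj*.
The plural form *diwavevuj* — final consonant /j/ (voiced) → -ar → *diwavevujar*.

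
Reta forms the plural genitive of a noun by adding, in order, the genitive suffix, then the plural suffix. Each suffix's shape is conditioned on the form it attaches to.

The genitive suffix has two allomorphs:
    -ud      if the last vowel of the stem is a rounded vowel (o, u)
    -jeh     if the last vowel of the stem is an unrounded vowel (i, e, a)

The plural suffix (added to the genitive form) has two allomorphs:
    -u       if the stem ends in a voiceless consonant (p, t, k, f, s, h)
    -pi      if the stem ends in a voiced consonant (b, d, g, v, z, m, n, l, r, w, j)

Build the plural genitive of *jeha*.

*jeha*: last vowel = /a/, an unrounded vowel → -jeh → *jehajeh*.
The genitive form *jehajeh* — final consonant /h/ (voiceless) → -u → *jehajehu*.

jehajehu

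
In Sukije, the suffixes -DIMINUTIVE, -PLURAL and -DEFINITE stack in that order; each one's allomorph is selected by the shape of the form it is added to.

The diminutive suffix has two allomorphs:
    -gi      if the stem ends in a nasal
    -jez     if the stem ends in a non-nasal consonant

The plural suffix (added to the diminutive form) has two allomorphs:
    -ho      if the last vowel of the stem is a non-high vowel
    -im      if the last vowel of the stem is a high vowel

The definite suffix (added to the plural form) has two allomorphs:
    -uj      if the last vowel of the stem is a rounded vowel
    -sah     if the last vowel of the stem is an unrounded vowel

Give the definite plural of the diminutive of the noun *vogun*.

vogungiimsah

Since the final consonant of *vogun* is /n/ (a nasal), it takes -gi, giving *vogungi*.
Since the last vowel of the diminutive form *vogungi* is /i/ (a high vowel), it takes -im, giving *vogungiim*.
Since the last vowel of the plural form *vogungiim* is /i/ (an unrounded vowel), it takes -sah, giving *vogungiimsah*.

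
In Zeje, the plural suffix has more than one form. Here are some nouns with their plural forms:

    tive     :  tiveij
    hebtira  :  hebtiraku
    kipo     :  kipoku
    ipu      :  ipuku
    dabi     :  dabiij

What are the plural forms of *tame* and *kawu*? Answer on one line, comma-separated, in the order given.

tameij, kawuku

The suffix is conditioned by the last vowel: -ij when the last vowel of the stem is a front vowel (*tive*, *dabi*); -ku when the last vowel of the stem is a back vowel (*hebtira*, *kipo*, *ipu*).
*tame* — last vowel /e/ (a front vowel) → -ij → *tameij*.
*kawu* — last vowel /u/ (a back vowel) → -ku → *kawuku*.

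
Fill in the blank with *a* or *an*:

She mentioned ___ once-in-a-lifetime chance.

The indefinite article is chosen by the initial *sound* of the following word, not its spelling.
*once-in-a-lifetime* begins with the sound /wʌ/ (*once* pronounced with initial /w/) — a consonant sound.
So the article is *a*: She mentioned a once-in-a-lifetime chance.

a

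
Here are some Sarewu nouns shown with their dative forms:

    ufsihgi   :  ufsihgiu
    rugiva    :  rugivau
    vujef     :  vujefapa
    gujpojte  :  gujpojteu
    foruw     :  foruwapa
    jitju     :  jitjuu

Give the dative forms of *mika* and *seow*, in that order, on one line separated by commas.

mikau, seowapa

The pattern is consonant vs. vowel: -apa when the stem ends in a consonant (*vujef*, *foruw*); -u when the stem ends in a vowel (*ufsihgi*, *rugiva*, *gujpojte*, *jitju*).
The final sound of *mika* is /a/, which is a vowel, so the suffix is -u, giving *mikau*.
The final sound of *seow* is /w/, which is a consonant, so the suffix is -apa, giving *seowapa*.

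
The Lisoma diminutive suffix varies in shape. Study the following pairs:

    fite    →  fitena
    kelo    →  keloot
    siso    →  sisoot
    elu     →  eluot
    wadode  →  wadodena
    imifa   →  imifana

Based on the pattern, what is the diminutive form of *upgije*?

upgijena

The alternation tracks the last vowel of the stem — -ot when the last vowel of the stem is a rounded vowel (*kelo*, *siso*, *elu*); -na when the last vowel of the stem is an unrounded vowel (*fite*, *wadode*, *imifa*).
*upgije* — last vowel /e/ (an unrounded vowel) → -na → *upgijena*.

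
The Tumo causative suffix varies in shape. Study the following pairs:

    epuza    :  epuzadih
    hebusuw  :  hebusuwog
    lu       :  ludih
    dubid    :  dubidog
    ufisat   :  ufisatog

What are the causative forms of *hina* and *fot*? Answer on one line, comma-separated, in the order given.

hinadih, fotog

Looking at the final sound of each stem: -og when the stem ends in a consonant (*hebusuw*, *dubid*, *ufisat*); -dih when the stem ends in a vowel (*epuza*, *lu*).
The final sound of *hina* is /a/, which is a vowel, so the suffix is -dih, giving *hinadih*.
*fot*: final sound = /t/, a consonant → -og → *fotog*.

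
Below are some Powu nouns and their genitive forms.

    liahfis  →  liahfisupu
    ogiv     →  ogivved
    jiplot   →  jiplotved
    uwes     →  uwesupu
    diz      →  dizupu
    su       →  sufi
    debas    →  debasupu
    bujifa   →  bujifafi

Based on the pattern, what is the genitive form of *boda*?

Looking at the final sound of each stem: -upu when the stem ends in a sibilant (*liahfis*, *uwes*, *diz*, *debas*); -ved when the stem ends in a non-sibilant consonant (*ogiv*, *jiplot*); -fi when the stem ends in a vowel (*su*, *bujifa*).
*boda*: final sound = /a/, a vowel → -fi → *bodafi*.

bodafi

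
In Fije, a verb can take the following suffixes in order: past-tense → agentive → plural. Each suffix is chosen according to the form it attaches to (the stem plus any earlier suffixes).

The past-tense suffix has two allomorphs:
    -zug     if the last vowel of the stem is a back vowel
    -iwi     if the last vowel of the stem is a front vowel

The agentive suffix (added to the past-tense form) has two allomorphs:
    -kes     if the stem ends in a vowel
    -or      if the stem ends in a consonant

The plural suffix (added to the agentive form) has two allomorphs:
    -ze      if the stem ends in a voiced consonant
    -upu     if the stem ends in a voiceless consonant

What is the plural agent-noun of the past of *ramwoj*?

The last vowel of *ramwoj* is /o/, which is a back vowel, so the past-tense suffix is -zug, giving *ramwojzug*.
The final sound of the past-tense form *ramwojzug* is /g/, which is a consonant, so the agentive suffix is -or, giving *ramwojzugor*.
The agentive form *ramwojzugor* — final consonant /r/ (voiced) → -ze → *ramwojzugorze*.

ramwojzugorze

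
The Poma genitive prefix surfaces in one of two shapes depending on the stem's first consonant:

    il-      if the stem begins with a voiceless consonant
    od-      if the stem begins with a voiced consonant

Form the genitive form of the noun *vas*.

Since the first consonant of *vas* is /v/ (voiced), it takes od-, giving *odvas*.

odvas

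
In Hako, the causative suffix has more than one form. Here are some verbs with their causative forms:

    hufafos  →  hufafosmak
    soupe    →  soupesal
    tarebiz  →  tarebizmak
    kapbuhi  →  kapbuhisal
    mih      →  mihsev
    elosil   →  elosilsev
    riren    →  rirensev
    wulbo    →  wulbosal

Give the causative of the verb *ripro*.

The suffix is conditioned by the final sound: -mak when the stem ends in a sibilant (*hufafos*, *tarebiz*); -sev when the stem ends in a non-sibilant consonant (*mih*, *elosil*, *riren*); -sal when the stem ends in a vowel (*soupe*, *kapbuhi*, *wulbo*).
*ripro*: final sound = /o/, a vowel → -sal → *riprosal*.

riprosal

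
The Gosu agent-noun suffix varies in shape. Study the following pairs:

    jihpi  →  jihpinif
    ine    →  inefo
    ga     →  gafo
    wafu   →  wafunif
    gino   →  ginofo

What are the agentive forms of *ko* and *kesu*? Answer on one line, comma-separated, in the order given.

kofo, kesunif

Looking at the last vowel of each stem: -nif when the last vowel of the stem is a high vowel (*jihpi*, *wafu*); -fo when the last vowel of the stem is a non-high vowel (*ine*, *ga*, *gino*).
*ko* — last vowel /o/ (a non-high vowel) → -fo → *kofo*.
*kesu*: last vowel = /u/, a high vowel → -nif → *kesunif*.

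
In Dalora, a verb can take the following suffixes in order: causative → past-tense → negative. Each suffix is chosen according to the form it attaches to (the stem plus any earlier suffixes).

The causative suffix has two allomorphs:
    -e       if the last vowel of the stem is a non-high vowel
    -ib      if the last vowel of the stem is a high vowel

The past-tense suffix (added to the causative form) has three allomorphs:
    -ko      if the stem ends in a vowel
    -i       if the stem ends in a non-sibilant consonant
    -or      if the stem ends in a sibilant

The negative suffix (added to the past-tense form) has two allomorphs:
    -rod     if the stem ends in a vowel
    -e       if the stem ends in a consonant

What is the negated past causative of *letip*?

letipibirod

The last vowel of *letip* is /i/, which is a high vowel, so the causative suffix is -ib, giving *letipib*.
The causative form *letipib*: final sound = /b/, a non-sibilant consonant → -i → *letipibi*.
The past-tense form *letipibi* — final sound /i/ (a vowel) → -rod → *letipibirod*.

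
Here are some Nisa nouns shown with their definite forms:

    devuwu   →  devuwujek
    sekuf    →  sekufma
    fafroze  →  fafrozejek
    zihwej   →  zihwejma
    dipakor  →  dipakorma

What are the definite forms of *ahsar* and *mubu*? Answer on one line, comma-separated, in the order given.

The pattern is consonant vs. vowel: -ma when the stem ends in a consonant (*sekuf*, *zihwej*, *dipakor*); -jek when the stem ends in a vowel (*devuwu*, *fafroze*).
*ahsar*: final sound = /r/, a consonant → -ma → *ahsarma*.
*mubu*: final sound = /u/, a vowel → -jek → *mubujek*.

ahsarma, mubujek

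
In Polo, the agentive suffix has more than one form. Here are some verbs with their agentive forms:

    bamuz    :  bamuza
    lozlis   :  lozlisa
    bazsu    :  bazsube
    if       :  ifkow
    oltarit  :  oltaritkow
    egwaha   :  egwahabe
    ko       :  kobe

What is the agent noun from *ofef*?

Looking at the final sound of each stem: -a when the stem ends in a sibilant (*bamuz*, *lozlis*); -kow when the stem ends in a non-sibilant consonant (*if*, *oltarit*); -be when the stem ends in a vowel (*bazsu*, *egwaha*, *ko*).
*ofef* — final sound /f/ (a non-sibilant consonant) → -kow → *ofefkow*.

ofefkow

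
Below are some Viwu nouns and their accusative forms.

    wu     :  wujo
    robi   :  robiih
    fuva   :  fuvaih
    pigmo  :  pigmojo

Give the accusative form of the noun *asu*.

The alternation tracks the last vowel of the stem — -jo when the last vowel of the stem is a rounded vowel (*wu*, *pigmo*); -ih when the last vowel of the stem is an unrounded vowel (*robi*, *fuva*).
*asu* — last vowel /u/ (a rounded vowel) → -jo → *asujo*.

asujo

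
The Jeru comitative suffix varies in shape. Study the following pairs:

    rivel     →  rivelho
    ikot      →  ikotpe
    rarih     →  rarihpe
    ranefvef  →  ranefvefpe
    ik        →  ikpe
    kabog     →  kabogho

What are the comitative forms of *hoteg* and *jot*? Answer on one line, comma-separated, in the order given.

hotegho, jotpe

The suffix is conditioned by the final consonant: -pe when the stem ends in a voiceless consonant (*ikot*, *rarih*, *ranefvef*, *ik*); -ho when the stem ends in a voiced consonant (*rivel*, *kabog*).
*hoteg*: final consonant = /g/, voiced → -ho → *hotegho*.
*jot* — final consonant /t/ (voiceless) → -pe → *jotpe*.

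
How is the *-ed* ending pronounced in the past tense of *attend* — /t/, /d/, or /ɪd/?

The stem *attend* ends in /t/ or /d/.
The -ed suffix is realized as /ɪd/ after /t, d/; as /t/ after other voiceless consonants; and as /d/ after other voiced sounds.
So -ed on *attend* is pronounced /ɪd/.

/ɪd/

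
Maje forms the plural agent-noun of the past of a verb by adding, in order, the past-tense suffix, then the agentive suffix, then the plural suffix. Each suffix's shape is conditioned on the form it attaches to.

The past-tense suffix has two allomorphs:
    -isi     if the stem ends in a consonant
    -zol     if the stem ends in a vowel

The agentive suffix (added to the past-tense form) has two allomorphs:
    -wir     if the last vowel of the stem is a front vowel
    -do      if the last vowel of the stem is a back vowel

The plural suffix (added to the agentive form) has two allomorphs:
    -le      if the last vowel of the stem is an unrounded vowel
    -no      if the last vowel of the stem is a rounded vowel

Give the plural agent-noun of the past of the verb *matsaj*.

matsajisiwirle

Since the final sound of *matsaj* is /j/ (a consonant), it takes -isi, giving *matsajisi*.
The last vowel of the past-tense form *matsajisi* is /i/, which is a front vowel, so the agentive suffix is -wir, giving *matsajisiwir*.
Since the last vowel of the agentive form *matsajisiwir* is /i/ (an unrounded vowel), it takes -le, giving *matsajisiwirle*.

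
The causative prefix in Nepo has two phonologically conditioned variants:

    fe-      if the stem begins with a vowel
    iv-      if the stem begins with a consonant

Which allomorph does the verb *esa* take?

Since the first sound of *esa* is /e/ (a vowel), it takes fe-.

fe-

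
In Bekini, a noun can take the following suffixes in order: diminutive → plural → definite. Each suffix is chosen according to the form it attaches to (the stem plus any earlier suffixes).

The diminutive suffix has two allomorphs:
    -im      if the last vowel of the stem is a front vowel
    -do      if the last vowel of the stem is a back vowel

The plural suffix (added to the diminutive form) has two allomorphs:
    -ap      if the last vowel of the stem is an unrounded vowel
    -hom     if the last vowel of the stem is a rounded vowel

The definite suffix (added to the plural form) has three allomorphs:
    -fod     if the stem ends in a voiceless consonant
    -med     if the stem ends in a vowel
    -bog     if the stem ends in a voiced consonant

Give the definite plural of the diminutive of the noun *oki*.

okiimapfod

*oki*: last vowel = /i/, a front vowel → -im → *okiim*.
The last vowel of the diminutive form *okiim* is /i/, which is an unrounded vowel, so the plural suffix is -ap, giving *okiimap*.
Since the final sound of the plural form *okiimap* is /p/ (a voiceless consonant), it takes -fod, giving *okiimapfod*.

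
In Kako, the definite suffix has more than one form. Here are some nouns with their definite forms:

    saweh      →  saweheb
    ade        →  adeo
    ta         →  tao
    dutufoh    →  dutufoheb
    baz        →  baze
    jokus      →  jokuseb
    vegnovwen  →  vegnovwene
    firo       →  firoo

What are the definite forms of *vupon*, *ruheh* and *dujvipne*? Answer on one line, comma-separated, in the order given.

Looking at the final sound of each stem: -eb when the stem ends in a voiceless consonant (*saweh*, *dutufoh*, *jokus*); -e when the stem ends in a voiced consonant (*baz*, *vegnovwen*); -o when the stem ends in a vowel (*ade*, *ta*, *firo*).
*vupon* — final sound /n/ (a voiced consonant) → -e → *vupone*.
*ruheh*: final sound = /h/, a voiceless consonant → -eb → *ruheheb*.
*dujvipne* — final sound /e/ (a vowel) → -o → *dujvipneo*.

vupone, ruheheb, dujvipneo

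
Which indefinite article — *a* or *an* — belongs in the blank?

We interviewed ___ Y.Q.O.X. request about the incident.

a

The indefinite article is chosen by the initial *sound* of the following word, not its spelling.
The initialism *Y.Q.O.X.* is read letter by letter; the first letter, Y, is pronounced /waɪ/, which begins with a consonant sound.
So the article is *a*: We interviewed a Y.Q.O.X. request about the incident.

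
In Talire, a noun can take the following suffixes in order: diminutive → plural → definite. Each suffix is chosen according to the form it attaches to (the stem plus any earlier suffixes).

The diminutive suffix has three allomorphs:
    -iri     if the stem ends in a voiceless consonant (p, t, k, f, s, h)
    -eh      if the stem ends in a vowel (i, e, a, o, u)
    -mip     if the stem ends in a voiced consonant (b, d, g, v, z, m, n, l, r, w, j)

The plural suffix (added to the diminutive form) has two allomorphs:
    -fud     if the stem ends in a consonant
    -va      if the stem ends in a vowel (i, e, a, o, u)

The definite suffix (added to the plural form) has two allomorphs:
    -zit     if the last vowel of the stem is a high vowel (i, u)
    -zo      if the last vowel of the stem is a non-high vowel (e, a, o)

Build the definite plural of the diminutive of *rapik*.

rapikirivazo

The final sound of *rapik* is /k/, which is a voiceless consonant, so the diminutive suffix is -iri, giving *rapikiri*.
The diminutive form *rapikiri*: final sound = /i/, a vowel → -va → *rapikiriva*.
The plural form *rapikiriva* — last vowel /a/ (a non-high vowel) → -zo → *rapikirivazo*.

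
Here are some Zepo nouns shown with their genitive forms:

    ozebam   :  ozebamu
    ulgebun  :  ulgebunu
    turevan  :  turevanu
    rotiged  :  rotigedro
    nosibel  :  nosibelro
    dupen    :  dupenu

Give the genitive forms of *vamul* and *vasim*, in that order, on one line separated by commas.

vamulro, vasimu

Looking at the final consonant of each stem: -u when the stem ends in a nasal (*ozebam*, *ulgebun*, *turevan*, *dupen*); -ro when the stem ends in a non-nasal consonant (*rotiged*, *nosibel*).
The final consonant of *vamul* is /l/, which is non-nasal, so the suffix is -ro, giving *vamulro*.
Since the final consonant of *vasim* is /m/ (a nasal), it takes -u, giving *vasimu*.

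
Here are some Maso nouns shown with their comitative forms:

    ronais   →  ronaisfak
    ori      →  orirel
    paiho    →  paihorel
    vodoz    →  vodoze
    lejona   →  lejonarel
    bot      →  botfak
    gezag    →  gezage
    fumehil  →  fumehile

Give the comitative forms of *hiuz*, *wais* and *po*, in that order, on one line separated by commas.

The alternation tracks the final sound of the stem — -fak when the stem ends in a voiceless consonant (*ronais*, *bot*); -e when the stem ends in a voiced consonant (*vodoz*, *gezag*, *fumehil*); -rel when the stem ends in a vowel (*ori*, *paiho*, *lejona*).
*hiuz* — final sound /z/ (a voiced consonant) → -e → *hiuze*.
*wais* — final sound /s/ (a voiceless consonant) → -fak → *waisfak*.
*po* — final sound /o/ (a vowel) → -rel → *porel*.

hiuze, waisfak, porel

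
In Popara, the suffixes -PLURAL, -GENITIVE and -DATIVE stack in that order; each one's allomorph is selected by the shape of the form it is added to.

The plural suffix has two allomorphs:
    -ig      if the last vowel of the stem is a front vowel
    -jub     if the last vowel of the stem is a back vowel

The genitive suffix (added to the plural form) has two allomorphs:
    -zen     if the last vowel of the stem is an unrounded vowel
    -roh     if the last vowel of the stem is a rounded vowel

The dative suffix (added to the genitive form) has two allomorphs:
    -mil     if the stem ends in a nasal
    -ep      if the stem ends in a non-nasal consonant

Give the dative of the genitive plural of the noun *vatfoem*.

Since the last vowel of *vatfoem* is /e/ (a front vowel), it takes -ig, giving *vatfoemig*.
The plural form *vatfoemig*: last vowel = /i/, an unrounded vowel → -zen → *vatfoemigzen*.
The genitive form *vatfoemigzen* — final consonant /n/ (a nasal) → -mil → *vatfoemigzenmil*.

vatfoemigzenmil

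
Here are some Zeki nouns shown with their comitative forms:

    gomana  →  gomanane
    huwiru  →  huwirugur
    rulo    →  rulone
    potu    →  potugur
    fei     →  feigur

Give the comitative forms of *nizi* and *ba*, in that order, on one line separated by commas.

The pattern is height harmony: -gur when the last vowel of the stem is a high vowel (*huwiru*, *potu*, *fei*); -ne when the last vowel of the stem is a non-high vowel (*gomana*, *rulo*).
*nizi* — last vowel /i/ (a high vowel) → -gur → *nizigur*.
*ba* — last vowel /a/ (a non-high vowel) → -ne → *bane*.

nizigur, bane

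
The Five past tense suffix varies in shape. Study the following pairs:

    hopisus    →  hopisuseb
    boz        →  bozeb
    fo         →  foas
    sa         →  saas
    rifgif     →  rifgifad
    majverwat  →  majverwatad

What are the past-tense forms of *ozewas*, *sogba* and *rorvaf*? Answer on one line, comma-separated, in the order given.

ozewaseb, sogbaas, rorvafad

Looking at the final sound of each stem: -eb when the stem ends in a sibilant (*hopisus*, *boz*); -ad when the stem ends in a non-sibilant consonant (*rifgif*, *majverwat*); -as when the stem ends in a vowel (*fo*, *sa*).
The final sound of *ozewas* is /s/, which is a sibilant, so the suffix is -eb, giving *ozewaseb*.
The final sound of *sogba* is /a/, which is a vowel, so the suffix is -as, giving *sogbaas*.
*rorvaf*: final sound = /f/, a non-sibilant consonant → -ad → *rorvafad*.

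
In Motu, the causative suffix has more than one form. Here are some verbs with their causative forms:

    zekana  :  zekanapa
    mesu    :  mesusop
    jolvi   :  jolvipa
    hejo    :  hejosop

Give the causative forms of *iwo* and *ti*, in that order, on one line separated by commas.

The alternation tracks the last vowel of the stem — -sop when the last vowel of the stem is a rounded vowel (*mesu*, *hejo*); -pa when the last vowel of the stem is an unrounded vowel (*zekana*, *jolvi*).
The last vowel of *iwo* is /o/, which is a rounded vowel, so the suffix is -sop, giving *iwosop*.
*ti*: last vowel = /i/, an unrounded vowel → -pa → *tipa*.

iwosop, tipa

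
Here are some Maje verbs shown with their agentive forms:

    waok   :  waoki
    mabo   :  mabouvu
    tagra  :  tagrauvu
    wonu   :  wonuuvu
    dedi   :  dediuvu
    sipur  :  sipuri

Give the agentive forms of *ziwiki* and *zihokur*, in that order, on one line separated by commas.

ziwikiuvu, zihokuri

Looking at the final sound of each stem: -i when the stem ends in a consonant (*waok*, *sipur*); -uvu when the stem ends in a vowel (*mabo*, *tagra*, *wonu*, *dedi*).
Since the final sound of *ziwiki* is /i/ (a vowel), it takes -uvu, giving *ziwikiuvu*.
*zihokur*: final sound = /r/, a consonant → -i → *zihokuri*.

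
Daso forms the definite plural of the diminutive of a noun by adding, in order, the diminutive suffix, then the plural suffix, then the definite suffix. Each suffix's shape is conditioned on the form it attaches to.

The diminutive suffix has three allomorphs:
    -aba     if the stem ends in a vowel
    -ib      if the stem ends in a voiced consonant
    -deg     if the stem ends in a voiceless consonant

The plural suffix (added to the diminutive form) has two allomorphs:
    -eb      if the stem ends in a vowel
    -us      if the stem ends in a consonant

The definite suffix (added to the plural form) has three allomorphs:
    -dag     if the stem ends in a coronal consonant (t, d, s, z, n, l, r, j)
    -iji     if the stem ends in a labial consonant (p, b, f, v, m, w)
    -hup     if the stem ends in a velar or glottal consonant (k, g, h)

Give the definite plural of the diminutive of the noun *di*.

diabaebiji

*di*: final sound = /i/, a vowel → -aba → *diaba*.
The final sound of the diminutive form *diaba* is /a/, which is a vowel, so the plural suffix is -eb, giving *diabaeb*.
The final consonant of the plural form *diabaeb* is /b/, which is labial, so the definite suffix is -iji, giving *diabaebiji*.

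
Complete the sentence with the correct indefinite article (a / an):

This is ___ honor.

The indefinite article is chosen by the initial *sound* of the following word, not its spelling.
*honor* begins with the sound /ɒ/ (silent h) — a vowel sound.
So the article is *an*: This is an honor.

an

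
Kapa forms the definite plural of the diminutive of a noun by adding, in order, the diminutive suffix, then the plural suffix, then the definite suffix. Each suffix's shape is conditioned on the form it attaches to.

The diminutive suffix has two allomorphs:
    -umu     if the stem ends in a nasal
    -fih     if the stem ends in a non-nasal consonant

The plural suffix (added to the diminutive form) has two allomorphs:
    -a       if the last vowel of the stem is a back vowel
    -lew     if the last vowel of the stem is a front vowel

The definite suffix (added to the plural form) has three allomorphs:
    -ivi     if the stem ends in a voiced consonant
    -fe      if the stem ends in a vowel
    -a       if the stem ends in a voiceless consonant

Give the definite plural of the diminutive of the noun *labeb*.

labebfihlewivi

*labeb*: final consonant = /b/, non-nasal → -fih → *labebfih*.
Since the last vowel of the diminutive form *labebfih* is /i/ (a front vowel), it takes -lew, giving *labebfihlew*.
The plural form *labebfihlew* — final sound /w/ (a voiced consonant) → -ivi → *labebfihlewivi*.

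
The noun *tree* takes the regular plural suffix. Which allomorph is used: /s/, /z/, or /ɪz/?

The stem *tree* ends in a voiced non-sibilant sound.
The plural suffix surfaces as /ɪz/ after sibilants, /s/ after other voiceless consonants, and /z/ after other voiced sounds.
So the plural -s on *tree* is pronounced /z/.

/z/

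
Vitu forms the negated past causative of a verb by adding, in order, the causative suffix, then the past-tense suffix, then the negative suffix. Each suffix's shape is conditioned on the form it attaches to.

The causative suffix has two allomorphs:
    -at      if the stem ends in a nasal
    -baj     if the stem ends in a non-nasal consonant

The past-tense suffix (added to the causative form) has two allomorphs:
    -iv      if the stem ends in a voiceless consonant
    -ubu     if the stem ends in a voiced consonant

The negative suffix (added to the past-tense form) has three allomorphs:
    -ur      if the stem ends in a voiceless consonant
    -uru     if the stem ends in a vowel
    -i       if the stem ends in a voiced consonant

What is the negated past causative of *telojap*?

telojapbajubuuru

Since the final consonant of *telojap* is /p/ (non-nasal), it takes -baj, giving *telojapbaj*.
The final consonant of the causative form *telojapbaj* is /j/, which is voiced, so the past-tense suffix is -ubu, giving *telojapbajubu*.
Since the final sound of the past-tense form *telojapbajubu* is /u/ (a vowel), it takes -uru, giving *telojapbajubuuru*.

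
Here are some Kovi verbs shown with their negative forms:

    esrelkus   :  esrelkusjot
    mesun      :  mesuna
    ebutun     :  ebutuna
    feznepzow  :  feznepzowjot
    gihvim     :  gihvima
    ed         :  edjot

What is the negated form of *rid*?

The alternation tracks the final consonant of the stem — -a when the stem ends in a nasal (*mesun*, *ebutun*, *gihvim*); -jot when the stem ends in a non-nasal consonant (*esrelkus*, *feznepzow*, *ed*).
Since the final consonant of *rid* is /d/ (non-nasal), it takes -jot, giving *ridjot*.

ridjot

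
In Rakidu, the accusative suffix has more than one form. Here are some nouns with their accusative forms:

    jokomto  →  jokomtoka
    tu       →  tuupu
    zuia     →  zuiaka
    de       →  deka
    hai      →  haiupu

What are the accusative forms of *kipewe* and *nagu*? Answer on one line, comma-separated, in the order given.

The suffix is conditioned by the last vowel: -upu when the last vowel of the stem is a high vowel (*tu*, *hai*); -ka when the last vowel of the stem is a non-high vowel (*jokomto*, *zuia*, *de*).
*kipewe* — last vowel /e/ (a non-high vowel) → -ka → *kipeweka*.
*nagu*: last vowel = /u/, a high vowel → -upu → *naguupu*.

kipeweka, naguupu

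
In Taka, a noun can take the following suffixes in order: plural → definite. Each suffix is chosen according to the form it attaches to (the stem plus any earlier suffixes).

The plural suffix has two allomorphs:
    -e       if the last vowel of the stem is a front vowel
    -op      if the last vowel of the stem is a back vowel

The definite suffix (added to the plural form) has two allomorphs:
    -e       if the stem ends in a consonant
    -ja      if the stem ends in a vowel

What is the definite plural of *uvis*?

uviseja

*uvis* — last vowel /i/ (a front vowel) → -e → *uvise*.
The plural form *uvise* — final sound /e/ (a vowel) → -ja → *uviseja*.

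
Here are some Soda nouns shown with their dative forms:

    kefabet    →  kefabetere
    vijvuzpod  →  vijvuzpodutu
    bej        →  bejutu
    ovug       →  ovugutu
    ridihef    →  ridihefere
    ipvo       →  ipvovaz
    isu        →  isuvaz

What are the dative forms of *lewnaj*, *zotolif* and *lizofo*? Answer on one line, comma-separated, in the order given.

The pattern is voicing of the final sound: -ere when the stem ends in a voiceless consonant (*kefabet*, *ridihef*); -utu when the stem ends in a voiced consonant (*vijvuzpod*, *bej*, *ovug*); -vaz when the stem ends in a vowel (*ipvo*, *isu*).
*lewnaj*: final sound = /j/, a voiced consonant → -utu → *lewnajutu*.
*zotolif*: final sound = /f/, a voiceless consonant → -ere → *zotolifere*.
*lizofo*: final sound = /o/, a vowel → -vaz → *lizofovaz*.

lewnajutu, zotolifere, lizofovaz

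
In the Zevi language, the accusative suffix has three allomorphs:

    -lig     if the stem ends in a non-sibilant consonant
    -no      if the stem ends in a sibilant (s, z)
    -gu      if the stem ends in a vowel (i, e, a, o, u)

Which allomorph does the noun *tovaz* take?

*tovaz*: final sound = /z/, a sibilant → -no.

-no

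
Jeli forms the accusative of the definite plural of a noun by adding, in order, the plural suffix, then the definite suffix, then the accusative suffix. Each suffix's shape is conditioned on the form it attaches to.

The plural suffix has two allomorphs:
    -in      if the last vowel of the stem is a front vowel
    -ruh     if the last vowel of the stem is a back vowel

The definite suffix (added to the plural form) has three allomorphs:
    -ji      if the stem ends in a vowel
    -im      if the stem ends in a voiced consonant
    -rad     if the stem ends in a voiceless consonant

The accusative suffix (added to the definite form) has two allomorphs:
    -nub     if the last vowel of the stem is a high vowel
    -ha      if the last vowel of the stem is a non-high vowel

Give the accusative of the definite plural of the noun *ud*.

udruhradha

*ud* — last vowel /u/ (a back vowel) → -ruh → *udruh*.
The plural form *udruh*: final sound = /h/, a voiceless consonant → -rad → *udruhrad*.
The definite form *udruhrad* — last vowel /a/ (a non-high vowel) → -ha → *udruhradha*.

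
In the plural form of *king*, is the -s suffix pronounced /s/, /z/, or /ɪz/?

/z/

The stem *king* ends in a voiced non-sibilant sound.
The plural suffix surfaces as /ɪz/ after sibilants, /s/ after other voiceless consonants, and /z/ after other voiced sounds.
So the plural -s on *king* is pronounced /z/.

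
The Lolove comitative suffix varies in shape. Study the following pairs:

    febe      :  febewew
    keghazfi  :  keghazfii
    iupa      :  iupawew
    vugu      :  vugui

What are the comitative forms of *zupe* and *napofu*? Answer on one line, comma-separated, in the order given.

zupewew, napofui

The alternation tracks the last vowel of the stem — -i when the last vowel of the stem is a high vowel (*keghazfi*, *vugu*); -wew when the last vowel of the stem is a non-high vowel (*febe*, *iupa*).
The last vowel of *zupe* is /e/, which is a non-high vowel, so the suffix is -wew, giving *zupewew*.
The last vowel of *napofu* is /u/, which is a high vowel, so the suffix is -i, giving *napofui*.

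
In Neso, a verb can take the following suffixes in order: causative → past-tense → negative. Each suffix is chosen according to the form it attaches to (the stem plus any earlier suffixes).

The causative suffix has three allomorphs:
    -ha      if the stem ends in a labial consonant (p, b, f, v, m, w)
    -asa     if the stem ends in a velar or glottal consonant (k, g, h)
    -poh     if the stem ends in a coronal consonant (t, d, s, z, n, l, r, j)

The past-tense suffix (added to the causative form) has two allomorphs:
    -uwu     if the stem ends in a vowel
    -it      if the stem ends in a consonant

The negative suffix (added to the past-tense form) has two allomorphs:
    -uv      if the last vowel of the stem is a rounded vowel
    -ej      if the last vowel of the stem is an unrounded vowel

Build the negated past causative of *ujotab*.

ujotabhauwuuv

*ujotab* — final consonant /b/ (labial) → -ha → *ujotabha*.
The causative form *ujotabha* — final sound /a/ (a vowel) → -uwu → *ujotabhauwu*.
The last vowel of the past-tense form *ujotabhauwu* is /u/, which is a rounded vowel, so the negative suffix is -uv, giving *ujotabhauwuuv*.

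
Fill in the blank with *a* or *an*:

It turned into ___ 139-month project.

The indefinite article is chosen by the initial *sound* of the following word, not its spelling.
The number *139* is spoken "one hundred …", beginning with /wʌn/ — a consonant sound.
So the article is *a*: It turned into a 139-month project.

a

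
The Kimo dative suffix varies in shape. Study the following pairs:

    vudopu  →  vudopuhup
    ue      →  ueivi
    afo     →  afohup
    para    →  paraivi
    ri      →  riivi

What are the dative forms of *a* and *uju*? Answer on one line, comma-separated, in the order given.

Looking at the last vowel of each stem: -hup when the last vowel of the stem is a rounded vowel (*vudopu*, *afo*); -ivi when the last vowel of the stem is an unrounded vowel (*ue*, *para*, *ri*).
*a*: last vowel = /a/, an unrounded vowel → -ivi → *aivi*.
*uju* — last vowel /u/ (a rounded vowel) → -hup → *ujuhup*.

aivi, ujuhup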